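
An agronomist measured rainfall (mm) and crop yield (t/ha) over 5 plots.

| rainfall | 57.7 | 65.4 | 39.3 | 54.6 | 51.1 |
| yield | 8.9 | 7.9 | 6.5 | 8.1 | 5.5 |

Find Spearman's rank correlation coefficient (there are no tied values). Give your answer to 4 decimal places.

0.6000

Rank rainfall: 4, 5, 1, 3, 2
Rank yield: 5, 3, 2, 4, 1
d = rank(rainfall) − rank(yield): -1, 2, -1, -1, 1; Σd² = 8
ρ = 1 − 6Σd² / [n(n²−1)] = 1 − 6×8 / (5×24) = 1 − 48/120 ≈ 0.6000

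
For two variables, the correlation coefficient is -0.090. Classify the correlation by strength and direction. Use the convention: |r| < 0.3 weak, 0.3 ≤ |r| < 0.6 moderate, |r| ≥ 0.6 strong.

weak negative

r = -0.090 < 0 so the relationship is negative.
|r| = 0.090, which falls in the weak range.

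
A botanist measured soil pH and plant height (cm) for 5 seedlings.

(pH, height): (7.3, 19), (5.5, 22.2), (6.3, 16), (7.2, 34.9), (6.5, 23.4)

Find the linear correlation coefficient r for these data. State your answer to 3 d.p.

n = 5, Σx = 32.8, Σy = 115.5, Σx² = 217.32, Σy² = 2875.41, Σxy = 764.98
nΣxy − ΣxΣy = 3824.9 − 3788.4 = 36.5
nΣx² − (Σx)² = 1086.6 − 1075.84 = 10.76; nΣy² − (Σy)² = 14377.05 − 13340.25 = 1036.8
r = 36.5 / √(10.76 × 1036.8) = 36.5 / 105.6218 ≈ 0.346

0.346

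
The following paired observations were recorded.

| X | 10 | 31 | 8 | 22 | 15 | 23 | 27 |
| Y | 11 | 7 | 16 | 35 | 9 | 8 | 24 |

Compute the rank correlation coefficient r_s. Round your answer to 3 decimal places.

Rank X: 2, 7, 1, 4, 3, 5, 6
Rank Y: 4, 1, 5, 7, 3, 2, 6
d = rank(X) − rank(Y): -2, 6, -4, -3, 0, 3, 0; Σd² = 74
ρ = 1 − 6Σd² / [n(n²−1)] = 1 − 6×74 / (7×48) = 1 − 444/336 ≈ -0.321

-0.321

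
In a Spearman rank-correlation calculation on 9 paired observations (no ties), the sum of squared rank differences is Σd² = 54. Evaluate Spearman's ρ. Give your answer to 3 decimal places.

0.550

ρ = 1 − 6Σd² / [n(n²−1)] = 1 − 6×54 / (9×80)
  = 1 − 324/720 = 1 − 0.4500 ≈ 0.550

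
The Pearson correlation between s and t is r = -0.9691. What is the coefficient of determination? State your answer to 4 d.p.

r² = (-0.9691)² = 0.9392

0.9392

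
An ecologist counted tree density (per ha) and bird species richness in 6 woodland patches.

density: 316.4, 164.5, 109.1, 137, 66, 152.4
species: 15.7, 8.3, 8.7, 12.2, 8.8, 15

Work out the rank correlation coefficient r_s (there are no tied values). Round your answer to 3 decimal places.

Rank density: 6, 5, 2, 3, 1, 4
Rank species: 6, 1, 2, 4, 3, 5
d = rank(density) − rank(species): 0, 4, 0, -1, -2, -1; Σd² = 22
ρ = 1 − 6Σd² / [n(n²−1)] = 1 − 6×22 / (6×35) = 1 − 132/210 ≈ 0.371

0.371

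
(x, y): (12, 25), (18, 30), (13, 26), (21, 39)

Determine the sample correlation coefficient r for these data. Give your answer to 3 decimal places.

n = 4, Σx = 64, Σy = 120, Σx² = 1078, Σy² = 3722, Σxy = 1997
nΣxy − ΣxΣy = 7988 − 7680 = 308
nΣx² − (Σx)² = 4312 − 4096 = 216; nΣy² − (Σy)² = 14888 − 14400 = 488
r = 308 / √(216 × 488) = 308 / 324.6660 ≈ 0.949

0.949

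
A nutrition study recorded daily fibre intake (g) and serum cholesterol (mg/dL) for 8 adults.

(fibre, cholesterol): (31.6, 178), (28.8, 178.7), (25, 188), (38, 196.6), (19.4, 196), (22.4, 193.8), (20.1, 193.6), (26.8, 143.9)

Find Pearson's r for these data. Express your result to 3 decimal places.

n = 8, Σx = 212.1, Σy = 1468.6, Σx² = 5897.37, Σy² = 271775.86, Σxy = 38833.56
nΣxy − ΣxΣy = 310668.48 − 311490.06 = -821.58
nΣx² − (Σx)² = 47178.96 − 44986.41 = 2192.55; nΣy² − (Σy)² = 2174206.88 − 2156785.96 = 17420.92
r = -821.58 / √(2192.55 × 17420.92) = -821.58 / 6180.3105 ≈ -0.133

-0.133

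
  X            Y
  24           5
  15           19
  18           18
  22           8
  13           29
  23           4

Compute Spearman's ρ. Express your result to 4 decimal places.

-0.9429

Rank X: 6, 2, 3, 4, 1, 5
Rank Y: 2, 5, 4, 3, 6, 1
d = rank(X) − rank(Y): 4, -3, -1, 1, -5, 4; Σd² = 68
ρ = 1 − 6Σd² / [n(n²−1)] = 1 − 6×68 / (6×35) = 1 − 408/210 ≈ -0.9429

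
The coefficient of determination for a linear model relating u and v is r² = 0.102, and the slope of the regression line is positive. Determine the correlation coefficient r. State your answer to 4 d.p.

|r| = √0.102 = 0.3194
The association is positive, so r = 0.3194.

0.3194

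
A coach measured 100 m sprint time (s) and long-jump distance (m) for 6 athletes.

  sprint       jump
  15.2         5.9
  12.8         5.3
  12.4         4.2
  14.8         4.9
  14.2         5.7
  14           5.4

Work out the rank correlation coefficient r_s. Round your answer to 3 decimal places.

Rank sprint: 6, 2, 1, 5, 4, 3
Rank jump: 6, 3, 1, 2, 5, 4
d = rank(sprint) − rank(jump): 0, -1, 0, 3, -1, -1; Σd² = 12
ρ = 1 − 6Σd² / [n(n²−1)] = 1 − 6×12 / (6×35) = 1 − 72/210 ≈ 0.657

0.657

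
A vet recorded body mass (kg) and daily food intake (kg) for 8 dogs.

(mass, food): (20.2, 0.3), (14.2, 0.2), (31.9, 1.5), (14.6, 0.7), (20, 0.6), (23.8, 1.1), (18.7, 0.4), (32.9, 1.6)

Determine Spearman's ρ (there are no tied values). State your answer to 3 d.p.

Rank mass: 5, 1, 7, 2, 4, 6, 3, 8
Rank food: 2, 1, 7, 5, 4, 6, 3, 8
d = rank(mass) − rank(food): 3, 0, 0, -3, 0, 0, 0, 0; Σd² = 18
ρ = 1 − 6Σd² / [n(n²−1)] = 1 − 6×18 / (8×63) = 1 − 108/504 ≈ 0.786

0.786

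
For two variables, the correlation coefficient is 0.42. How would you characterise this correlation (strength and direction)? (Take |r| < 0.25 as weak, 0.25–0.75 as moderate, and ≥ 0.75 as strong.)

moderate positive

r = 0.42 > 0 so the relationship is positive.
|r| = 0.42, which falls in the moderate range.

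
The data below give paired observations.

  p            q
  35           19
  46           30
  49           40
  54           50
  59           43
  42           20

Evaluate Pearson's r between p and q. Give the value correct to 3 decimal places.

0.895

n = 6, Σp = 285, Σq = 202, Σp² = 13903, Σq² = 7610, Σpq = 10082
nΣpq − ΣpΣq = 60492 − 57570 = 2922
nΣp² − (Σp)² = 83418 − 81225 = 2193; nΣq² − (Σq)² = 45660 − 40804 = 4856
r = 2922 / √(2193 × 4856) = 2922 / 3263.3124 ≈ 0.895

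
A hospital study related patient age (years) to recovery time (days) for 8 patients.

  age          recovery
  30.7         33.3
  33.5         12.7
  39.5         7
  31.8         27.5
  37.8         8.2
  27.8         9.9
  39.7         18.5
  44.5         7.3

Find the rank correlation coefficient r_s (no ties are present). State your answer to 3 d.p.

-0.524

Rank age: 2, 4, 6, 3, 5, 1, 7, 8
Rank recovery: 8, 5, 1, 7, 3, 4, 6, 2
d = rank(age) − rank(recovery): -6, -1, 5, -4, 2, -3, 1, 6; Σd² = 128
ρ = 1 − 6Σd² / [n(n²−1)] = 1 − 6×128 / (8×63) = 1 − 768/504 ≈ -0.524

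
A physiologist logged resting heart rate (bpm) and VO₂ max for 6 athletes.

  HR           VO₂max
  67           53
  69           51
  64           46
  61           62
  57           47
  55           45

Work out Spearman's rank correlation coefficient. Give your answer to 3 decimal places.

Rank HR: 5, 6, 4, 3, 2, 1
Rank VO₂max: 5, 4, 2, 6, 3, 1
d = rank(HR) − rank(VO₂max): 0, 2, 2, -3, -1, 0; Σd² = 18
ρ = 1 − 6Σd² / [n(n²−1)] = 1 − 6×18 / (6×35) = 1 − 108/210 ≈ 0.486

0.486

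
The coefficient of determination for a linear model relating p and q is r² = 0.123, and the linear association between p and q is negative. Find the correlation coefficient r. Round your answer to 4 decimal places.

-0.3507

|r| = √0.123 = 0.3507
The association is negative, so r = −0.3507.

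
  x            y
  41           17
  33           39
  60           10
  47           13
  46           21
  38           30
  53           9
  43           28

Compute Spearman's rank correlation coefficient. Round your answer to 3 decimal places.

Rank x: 3, 1, 8, 6, 5, 2, 7, 4
Rank y: 4, 8, 2, 3, 5, 7, 1, 6
d = rank(x) − rank(y): -1, -7, 6, 3, 0, -5, 6, -2; Σd² = 160
ρ = 1 − 6Σd² / [n(n²−1)] = 1 − 6×160 / (8×63) = 1 − 960/504 ≈ -0.905

-0.905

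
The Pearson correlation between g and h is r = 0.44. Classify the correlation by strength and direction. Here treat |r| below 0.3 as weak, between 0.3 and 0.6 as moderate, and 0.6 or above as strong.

r = 0.44 > 0 so the relationship is positive.
|r| = 0.44, which falls in the moderate range.

moderate positive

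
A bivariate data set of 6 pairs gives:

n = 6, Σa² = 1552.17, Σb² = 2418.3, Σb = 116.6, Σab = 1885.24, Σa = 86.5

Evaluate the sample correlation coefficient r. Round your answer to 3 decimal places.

0.947

r = (nΣab − ΣaΣb) / √[(nΣa² − (Σa)²)(nΣb² − (Σb)²)]
Numerator: 6×1885.24 − 86.5×116.6 = 1225.54
Denominator: √[(9313.02 − 7482.25)(14509.8 − 13595.56)] = √[1830.77 × 914.24] = 1293.7400
r = 1225.54 / 1293.7400 ≈ 0.947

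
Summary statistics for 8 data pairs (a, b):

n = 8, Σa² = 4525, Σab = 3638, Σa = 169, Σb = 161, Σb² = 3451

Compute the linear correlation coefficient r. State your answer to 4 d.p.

r = (nΣab − ΣaΣb) / √[(nΣa² − (Σa)²)(nΣb² − (Σb)²)]
Numerator: 8×3638 − 169×161 = 1895
Denominator: √[(36200 − 28561)(27608 − 25921)] = √[7639 × 1687] = 3589.8458
r = 1895 / 3589.8458 ≈ 0.5279

0.5279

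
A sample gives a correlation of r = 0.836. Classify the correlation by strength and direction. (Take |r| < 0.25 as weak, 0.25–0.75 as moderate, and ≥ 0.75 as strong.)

strong positive

r = 0.836 > 0 so the relationship is positive.
|r| = 0.836, which falls in the strong range.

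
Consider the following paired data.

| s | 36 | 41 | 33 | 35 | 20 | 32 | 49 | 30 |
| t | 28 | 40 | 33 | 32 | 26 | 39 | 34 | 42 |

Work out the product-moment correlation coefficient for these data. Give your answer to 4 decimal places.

n = 8, Σs = 276, Σt = 274, Σs² = 10016, Σt² = 9614, Σst = 9551
nΣst − ΣsΣt = 76408 − 75624 = 784
nΣs² − (Σs)² = 80128 − 76176 = 3952; nΣt² − (Σt)² = 76912 − 75076 = 1836
r = 784 / √(3952 × 1836) = 784 / 2693.6726 ≈ 0.2911

0.2911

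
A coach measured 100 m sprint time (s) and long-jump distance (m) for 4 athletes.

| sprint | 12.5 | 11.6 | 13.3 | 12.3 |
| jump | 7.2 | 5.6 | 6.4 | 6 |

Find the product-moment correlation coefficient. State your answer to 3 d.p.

n = 4, Σx = 49.7, Σy = 25.2, Σx² = 618.99, Σy² = 160.16, Σxy = 313.88
nΣxy − ΣxΣy = 1255.52 − 1252.44 = 3.08
nΣx² − (Σx)² = 2475.96 − 2470.09 = 5.87; nΣy² − (Σy)² = 640.64 − 635.04 = 5.6
r = 3.08 / √(5.87 × 5.6) = 3.08 / 5.7334 ≈ 0.537

0.537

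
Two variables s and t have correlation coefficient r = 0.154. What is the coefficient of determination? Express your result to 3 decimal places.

r² = (0.154)² = 0.024

0.024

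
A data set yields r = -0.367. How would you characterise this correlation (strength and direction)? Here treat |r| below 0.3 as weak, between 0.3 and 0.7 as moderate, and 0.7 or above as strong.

r = -0.367 < 0 so the relationship is negative.
|r| = 0.367, which falls in the moderate range.

moderate negative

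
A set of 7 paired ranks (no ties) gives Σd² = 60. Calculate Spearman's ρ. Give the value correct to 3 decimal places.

-0.071

ρ = 1 − 6Σd² / [n(n²−1)] = 1 − 6×60 / (7×48)
  = 1 − 360/336 = 1 − 1.0714 ≈ -0.071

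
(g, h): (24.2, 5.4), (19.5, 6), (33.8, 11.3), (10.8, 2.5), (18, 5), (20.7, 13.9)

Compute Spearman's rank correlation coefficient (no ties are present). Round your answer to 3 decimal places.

0.714

Rank g: 5, 3, 6, 1, 2, 4
Rank h: 3, 4, 5, 1, 2, 6
d = rank(g) − rank(h): 2, -1, 1, 0, 0, -2; Σd² = 10
ρ = 1 − 6Σd² / [n(n²−1)] = 1 − 6×10 / (6×35) = 1 − 60/210 ≈ 0.714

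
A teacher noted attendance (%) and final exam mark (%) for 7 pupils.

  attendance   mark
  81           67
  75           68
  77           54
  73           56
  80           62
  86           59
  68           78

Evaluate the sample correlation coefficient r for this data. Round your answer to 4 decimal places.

-0.4812

n = 7, Σx = 540, Σy = 444, Σx² = 41864, Σy² = 28574, Σxy = 34111
nΣxy − ΣxΣy = 238777 − 239760 = -983
nΣx² − (Σx)² = 293048 − 291600 = 1448; nΣy² − (Σy)² = 200018 − 197136 = 2882
r = -983 / √(1448 × 2882) = -983 / 2042.8255 ≈ -0.4812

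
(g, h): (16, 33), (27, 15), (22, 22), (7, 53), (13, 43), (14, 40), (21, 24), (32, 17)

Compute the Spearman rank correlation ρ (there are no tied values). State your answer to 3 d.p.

Rank g: 4, 7, 6, 1, 2, 3, 5, 8
Rank h: 5, 1, 3, 8, 7, 6, 4, 2
d = rank(g) − rank(h): -1, 6, 3, -7, -5, -3, 1, 6; Σd² = 166
ρ = 1 − 6Σd² / [n(n²−1)] = 1 − 6×166 / (8×63) = 1 − 996/504 ≈ -0.976

-0.976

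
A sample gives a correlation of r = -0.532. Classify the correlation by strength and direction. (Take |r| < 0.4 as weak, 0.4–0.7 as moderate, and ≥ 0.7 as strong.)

r = -0.532 < 0 so the relationship is negative.
|r| = 0.532, which falls in the moderate range.

moderate negative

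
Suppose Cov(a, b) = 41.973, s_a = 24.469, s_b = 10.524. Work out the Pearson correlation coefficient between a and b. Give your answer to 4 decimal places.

0.1630

r = Cov(a,b) / (s_a · s_b) = 41.973 / (24.469 × 10.524)
  = 41.973 / 257.5118 ≈ 0.1630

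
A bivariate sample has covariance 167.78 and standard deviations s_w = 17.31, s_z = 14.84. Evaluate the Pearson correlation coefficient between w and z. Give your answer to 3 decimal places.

0.653

r = Cov(w,z) / (s_w · s_z) = 167.78 / (17.31 × 14.84)
  = 167.78 / 256.8804 ≈ 0.653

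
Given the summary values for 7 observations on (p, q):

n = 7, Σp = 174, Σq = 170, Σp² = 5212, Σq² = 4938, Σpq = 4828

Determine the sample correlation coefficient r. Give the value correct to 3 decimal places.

0.711

r = (nΣpq − ΣpΣq) / √[(nΣp² − (Σp)²)(nΣq² − (Σq)²)]
Numerator: 7×4828 − 174×170 = 4216
Denominator: √[(36484 − 30276)(34566 − 28900)] = √[6208 × 5666] = 5930.8117
r = 4216 / 5930.8117 ≈ 0.711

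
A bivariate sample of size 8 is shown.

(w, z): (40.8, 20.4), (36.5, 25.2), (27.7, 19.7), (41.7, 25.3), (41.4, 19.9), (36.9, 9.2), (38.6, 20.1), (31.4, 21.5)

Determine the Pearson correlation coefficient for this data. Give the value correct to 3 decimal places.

n = 8, Σw = 295, Σz = 161.3, Σw² = 11054.56, Σz² = 3426.29, Σwz = 5967.12
nΣwz − ΣwΣz = 47736.96 − 47583.5 = 153.46
nΣw² − (Σw)² = 88436.48 − 87025 = 1411.48; nΣz² − (Σz)² = 27410.32 − 26017.69 = 1392.63
r = 153.46 / √(1411.48 × 1392.63) = 153.46 / 1402.0233 ≈ 0.109

0.109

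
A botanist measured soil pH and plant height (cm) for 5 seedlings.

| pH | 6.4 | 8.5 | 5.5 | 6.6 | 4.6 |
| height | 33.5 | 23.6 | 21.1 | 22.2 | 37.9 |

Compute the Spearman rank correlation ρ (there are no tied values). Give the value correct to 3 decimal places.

-0.300

Rank pH: 3, 5, 2, 4, 1
Rank height: 4, 3, 1, 2, 5
d = rank(pH) − rank(height): -1, 2, 1, 2, -4; Σd² = 26
ρ = 1 − 6Σd² / [n(n²−1)] = 1 − 6×26 / (5×24) = 1 − 156/120 ≈ -0.300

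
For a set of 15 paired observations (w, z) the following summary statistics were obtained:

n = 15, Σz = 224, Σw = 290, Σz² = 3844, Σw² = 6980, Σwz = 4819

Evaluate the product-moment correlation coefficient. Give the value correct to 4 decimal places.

r = (nΣwz − ΣwΣz) / √[(nΣw² − (Σw)²)(nΣz² − (Σz)²)]
Numerator: 15×4819 − 290×224 = 7325
Denominator: √[(104700 − 84100)(57660 − 50176)] = √[20600 × 7484] = 12416.5374
r = 7325 / 12416.5374 ≈ 0.5899

0.5899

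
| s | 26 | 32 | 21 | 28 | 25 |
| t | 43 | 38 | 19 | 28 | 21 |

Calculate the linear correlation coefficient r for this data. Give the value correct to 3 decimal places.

0.641

n = 5, Σs = 132, Σt = 149, Σs² = 3550, Σt² = 4879, Σst = 4042
nΣst − ΣsΣt = 20210 − 19668 = 542
nΣs² − (Σs)² = 17750 − 17424 = 326; nΣt² − (Σt)² = 24395 − 22201 = 2194
r = 542 / √(326 × 2194) = 542 / 845.7210 ≈ 0.641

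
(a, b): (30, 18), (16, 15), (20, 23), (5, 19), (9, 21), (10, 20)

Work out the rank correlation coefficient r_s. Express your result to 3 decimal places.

-0.143

Rank a: 6, 4, 5, 1, 2, 3
Rank b: 2, 1, 6, 3, 5, 4
d = rank(a) − rank(b): 4, 3, -1, -2, -3, -1; Σd² = 40
ρ = 1 − 6Σd² / [n(n²−1)] = 1 − 6×40 / (6×35) = 1 − 240/210 ≈ -0.143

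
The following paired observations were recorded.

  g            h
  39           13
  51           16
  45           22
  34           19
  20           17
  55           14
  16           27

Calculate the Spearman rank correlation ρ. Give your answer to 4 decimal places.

Rank g: 4, 6, 5, 3, 2, 7, 1
Rank h: 1, 3, 6, 5, 4, 2, 7
d = rank(g) − rank(h): 3, 3, -1, -2, -2, 5, -6; Σd² = 88
ρ = 1 − 6Σd² / [n(n²−1)] = 1 − 6×88 / (7×48) = 1 − 528/336 ≈ -0.5714

-0.5714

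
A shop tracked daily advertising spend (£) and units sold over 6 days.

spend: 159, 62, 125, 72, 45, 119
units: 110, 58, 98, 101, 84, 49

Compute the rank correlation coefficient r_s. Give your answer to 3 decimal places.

Rank spend: 6, 2, 5, 3, 1, 4
Rank units: 6, 2, 4, 5, 3, 1
d = rank(spend) − rank(units): 0, 0, 1, -2, -2, 3; Σd² = 18
ρ = 1 − 6Σd² / [n(n²−1)] = 1 − 6×18 / (6×35) = 1 − 108/210 ≈ 0.486

0.486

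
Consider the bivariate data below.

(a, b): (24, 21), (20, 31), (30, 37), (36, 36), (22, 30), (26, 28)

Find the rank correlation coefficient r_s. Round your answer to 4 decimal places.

0.4286

Rank a: 3, 1, 5, 6, 2, 4
Rank b: 1, 4, 6, 5, 3, 2
d = rank(a) − rank(b): 2, -3, -1, 1, -1, 2; Σd² = 20
ρ = 1 − 6Σd² / [n(n²−1)] = 1 − 6×20 / (6×35) = 1 − 120/210 ≈ 0.4286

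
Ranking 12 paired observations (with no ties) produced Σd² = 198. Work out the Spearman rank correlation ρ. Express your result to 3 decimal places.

ρ = 1 − 6Σd² / [n(n²−1)] = 1 − 6×198 / (12×143)
  = 1 − 1188/1716 = 1 − 0.6923 ≈ 0.308

0.308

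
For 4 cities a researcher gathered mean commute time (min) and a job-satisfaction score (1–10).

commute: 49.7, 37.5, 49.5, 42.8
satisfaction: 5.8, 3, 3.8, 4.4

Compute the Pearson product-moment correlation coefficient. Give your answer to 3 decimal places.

n = 4, Σx = 179.5, Σy = 17, Σx² = 8158.43, Σy² = 76.44, Σxy = 777.18
nΣxy − ΣxΣy = 3108.72 − 3051.5 = 57.22
nΣx² − (Σx)² = 32633.72 − 32220.25 = 413.47; nΣy² − (Σy)² = 305.76 − 289 = 16.76
r = 57.22 / √(413.47 × 16.76) = 57.22 / 83.2452 ≈ 0.687

0.687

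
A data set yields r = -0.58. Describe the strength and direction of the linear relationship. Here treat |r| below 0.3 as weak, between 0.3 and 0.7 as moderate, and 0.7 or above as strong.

moderate negative

r = -0.58 < 0 so the relationship is negative.
|r| = 0.58, which falls in the moderate range.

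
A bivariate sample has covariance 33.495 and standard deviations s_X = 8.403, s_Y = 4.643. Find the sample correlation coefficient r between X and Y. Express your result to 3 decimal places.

r = Cov(X,Y) / (s_X · s_Y) = 33.495 / (8.403 × 4.643)
  = 33.495 / 39.0151 ≈ 0.859

0.859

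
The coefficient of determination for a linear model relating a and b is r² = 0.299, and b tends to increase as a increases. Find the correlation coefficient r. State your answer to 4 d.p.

0.5468

|r| = √0.299 = 0.5468
The association is positive, so r = 0.5468.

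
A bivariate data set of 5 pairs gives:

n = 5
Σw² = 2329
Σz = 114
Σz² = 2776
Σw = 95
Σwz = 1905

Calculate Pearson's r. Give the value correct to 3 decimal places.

-0.857

r = (nΣwz − ΣwΣz) / √[(nΣw² − (Σw)²)(nΣz² − (Σz)²)]
Numerator: 5×1905 − 95×114 = -1305
Denominator: √[(11645 − 9025)(13880 − 12996)] = √[2620 × 884] = 1521.8673
r = -1305 / 1521.8673 ≈ -0.857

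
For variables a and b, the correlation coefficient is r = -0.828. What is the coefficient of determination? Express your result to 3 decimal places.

r² = (-0.828)² = 0.686

0.686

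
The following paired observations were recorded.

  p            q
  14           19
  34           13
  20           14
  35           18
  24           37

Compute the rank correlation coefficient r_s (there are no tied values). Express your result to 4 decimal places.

Rank p: 1, 4, 2, 5, 3
Rank q: 4, 1, 2, 3, 5
d = rank(p) − rank(q): -3, 3, 0, 2, -2; Σd² = 26
ρ = 1 − 6Σd² / [n(n²−1)] = 1 − 6×26 / (5×24) = 1 − 156/120 ≈ -0.3000

-0.3000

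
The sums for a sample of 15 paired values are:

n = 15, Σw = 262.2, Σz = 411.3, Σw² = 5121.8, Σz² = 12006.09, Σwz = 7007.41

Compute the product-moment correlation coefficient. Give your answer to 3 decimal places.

-0.291

r = (nΣwz − ΣwΣz) / √[(nΣw² − (Σw)²)(nΣz² − (Σz)²)]
Numerator: 15×7007.41 − 262.2×411.3 = -2731.71
Denominator: √[(76827 − 68748.84)(180091.35 − 169167.69)] = √[8078.16 × 10923.66] = 9393.7784
r = -2731.71 / 9393.7784 ≈ -0.291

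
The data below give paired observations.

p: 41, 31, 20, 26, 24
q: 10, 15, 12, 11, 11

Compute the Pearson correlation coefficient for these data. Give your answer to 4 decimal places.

n = 5, Σp = 142, Σq = 59, Σp² = 4294, Σq² = 711, Σpq = 1665
nΣpq − ΣpΣq = 8325 − 8378 = -53
nΣp² − (Σp)² = 21470 − 20164 = 1306; nΣq² − (Σq)² = 3555 − 3481 = 74
r = -53 / √(1306 × 74) = -53 / 310.8762 ≈ -0.1705

-0.1705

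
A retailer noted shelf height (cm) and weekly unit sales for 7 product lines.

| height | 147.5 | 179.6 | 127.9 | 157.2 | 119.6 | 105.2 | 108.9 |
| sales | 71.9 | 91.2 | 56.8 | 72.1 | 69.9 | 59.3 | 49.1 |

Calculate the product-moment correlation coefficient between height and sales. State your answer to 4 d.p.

n = 7, Σx = 945.9, Σy = 470.3, Σx² = 132313.07, Σy² = 32725.01, Σxy = 65529
nΣxy − ΣxΣy = 458703 − 444856.77 = 13846.23
nΣx² − (Σx)² = 926191.49 − 894726.81 = 31464.68; nΣy² − (Σy)² = 229075.07 − 221182.09 = 7892.98
r = 13846.23 / √(31464.68 × 7892.98) = 13846.23 / 15759.1272 ≈ 0.8786

0.8786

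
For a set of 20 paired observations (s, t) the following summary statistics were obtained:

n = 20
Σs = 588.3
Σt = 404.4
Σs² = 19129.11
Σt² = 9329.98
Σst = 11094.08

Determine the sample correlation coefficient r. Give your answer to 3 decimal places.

-0.553

r = (nΣst − ΣsΣt) / √[(nΣs² − (Σs)²)(nΣt² − (Σt)²)]
Numerator: 20×11094.08 − 588.3×404.4 = -16026.92
Denominator: √[(382582.2 − 346096.89)(186599.6 − 163539.36)] = √[36485.31 × 23060.24] = 29006.2063
r = -16026.92 / 29006.2063 ≈ -0.553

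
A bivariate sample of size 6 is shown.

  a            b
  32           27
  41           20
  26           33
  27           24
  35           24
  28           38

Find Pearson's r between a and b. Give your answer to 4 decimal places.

-0.7054

n = 6, Σa = 189, Σb = 166, Σa² = 6119, Σb² = 4814, Σab = 5094
nΣab − ΣaΣb = 30564 − 31374 = -810
nΣa² − (Σa)² = 36714 − 35721 = 993; nΣb² − (Σb)² = 28884 − 27556 = 1328
r = -810 / √(993 × 1328) = -810 / 1148.3484 ≈ -0.7054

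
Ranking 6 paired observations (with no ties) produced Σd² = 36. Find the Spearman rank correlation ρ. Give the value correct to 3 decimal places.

-0.029

ρ = 1 − 6Σd² / [n(n²−1)] = 1 − 6×36 / (6×35)
  = 1 − 216/210 = 1 − 1.0286 ≈ -0.029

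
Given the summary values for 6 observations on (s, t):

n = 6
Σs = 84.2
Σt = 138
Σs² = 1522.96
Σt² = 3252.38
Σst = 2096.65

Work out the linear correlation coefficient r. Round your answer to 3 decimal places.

0.978

r = (nΣst − ΣsΣt) / √[(nΣs² − (Σs)²)(nΣt² − (Σt)²)]
Numerator: 6×2096.65 − 84.2×138 = 960.3
Denominator: √[(9137.76 − 7089.64)(19514.28 − 19044)] = √[2048.12 × 470.28] = 981.4224
r = 960.3 / 981.4224 ≈ 0.978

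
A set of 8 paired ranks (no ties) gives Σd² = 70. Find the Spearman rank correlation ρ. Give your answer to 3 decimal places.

0.167

ρ = 1 − 6Σd² / [n(n²−1)] = 1 − 6×70 / (8×63)
  = 1 − 420/504 = 1 − 0.8333 ≈ 0.167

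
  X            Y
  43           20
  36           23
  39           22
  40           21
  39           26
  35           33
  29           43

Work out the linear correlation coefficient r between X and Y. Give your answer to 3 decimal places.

n = 7, ΣX = 261, ΣY = 188, ΣX² = 9853, ΣY² = 5468, ΣXY = 6802
nΣXY − ΣXΣY = 47614 − 49068 = -1454
nΣX² − (ΣX)² = 68971 − 68121 = 850; nΣY² − (ΣY)² = 38276 − 35344 = 2932
r = -1454 / √(850 × 2932) = -1454 / 1578.6703 ≈ -0.921

-0.921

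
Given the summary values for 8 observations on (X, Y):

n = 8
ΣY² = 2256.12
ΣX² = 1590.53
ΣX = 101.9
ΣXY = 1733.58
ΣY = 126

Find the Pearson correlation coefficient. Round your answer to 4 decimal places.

0.4564

r = (nΣXY − ΣXΣY) / √[(nΣX² − (ΣX)²)(nΣY² − (ΣY)²)]
Numerator: 8×1733.58 − 101.9×126 = 1029.24
Denominator: √[(12724.24 − 10383.61)(18048.96 − 15876)] = √[2340.63 × 2172.96] = 2255.2373
r = 1029.24 / 2255.2373 ≈ 0.4564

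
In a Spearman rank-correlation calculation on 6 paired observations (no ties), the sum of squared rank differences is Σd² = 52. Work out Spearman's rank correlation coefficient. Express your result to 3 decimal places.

ρ = 1 − 6Σd² / [n(n²−1)] = 1 − 6×52 / (6×35)
  = 1 − 312/210 = 1 − 1.4857 ≈ -0.486

-0.486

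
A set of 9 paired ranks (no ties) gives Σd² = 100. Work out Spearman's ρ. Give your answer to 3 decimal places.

0.167

ρ = 1 − 6Σd² / [n(n²−1)] = 1 − 6×100 / (9×80)
  = 1 − 600/720 = 1 − 0.8333 ≈ 0.167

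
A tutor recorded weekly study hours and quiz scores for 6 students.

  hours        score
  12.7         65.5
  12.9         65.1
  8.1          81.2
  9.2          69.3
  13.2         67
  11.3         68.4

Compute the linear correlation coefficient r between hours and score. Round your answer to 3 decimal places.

n = 6, Σx = 67.4, Σy = 416.5, Σx² = 779.88, Σy² = 29091.75, Σxy = 4624.24
nΣxy − ΣxΣy = 27745.44 − 28072.1 = -326.66
nΣx² − (Σx)² = 4679.28 − 4542.76 = 136.52; nΣy² − (Σy)² = 174550.5 − 173472.25 = 1078.25
r = -326.66 / √(136.52 × 1078.25) = -326.66 / 383.6700 ≈ -0.851

-0.851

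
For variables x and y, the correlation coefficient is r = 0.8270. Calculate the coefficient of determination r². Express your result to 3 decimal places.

r² = (0.8270)² = 0.684

0.684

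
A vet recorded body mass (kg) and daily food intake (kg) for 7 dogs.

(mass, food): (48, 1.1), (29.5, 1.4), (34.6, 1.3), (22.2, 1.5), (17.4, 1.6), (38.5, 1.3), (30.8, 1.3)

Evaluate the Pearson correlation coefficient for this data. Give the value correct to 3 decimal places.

-0.974

n = 7, Σx = 221, Σy = 9.5, Σx² = 7597.9, Σy² = 13.05, Σxy = 290.31
nΣxy − ΣxΣy = 2032.17 − 2099.5 = -67.33
nΣx² − (Σx)² = 53185.3 − 48841 = 4344.3; nΣy² − (Σy)² = 91.35 − 90.25 = 1.1
r = -67.33 / √(4344.3 × 1.1) = -67.33 / 69.1284 ≈ -0.974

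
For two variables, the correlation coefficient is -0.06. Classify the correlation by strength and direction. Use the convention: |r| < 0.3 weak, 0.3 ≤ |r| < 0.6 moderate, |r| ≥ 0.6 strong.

r = -0.06 < 0 so the relationship is negative.
|r| = 0.06, which falls in the weak range.

weak negative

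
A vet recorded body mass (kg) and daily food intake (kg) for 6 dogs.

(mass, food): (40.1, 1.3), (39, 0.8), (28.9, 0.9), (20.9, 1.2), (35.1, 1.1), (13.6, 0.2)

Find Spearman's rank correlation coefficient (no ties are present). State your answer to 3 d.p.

Rank mass: 6, 5, 3, 2, 4, 1
Rank food: 6, 2, 3, 5, 4, 1
d = rank(mass) − rank(food): 0, 3, 0, -3, 0, 0; Σd² = 18
ρ = 1 − 6Σd² / [n(n²−1)] = 1 − 6×18 / (6×35) = 1 − 108/210 ≈ 0.486

0.486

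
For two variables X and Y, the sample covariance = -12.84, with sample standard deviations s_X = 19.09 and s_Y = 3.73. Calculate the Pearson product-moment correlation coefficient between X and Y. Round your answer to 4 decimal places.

r = Cov(X,Y) / (s_X · s_Y) = -12.84 / (19.09 × 3.73)
  = -12.84 / 71.2057 ≈ -0.1803

-0.1803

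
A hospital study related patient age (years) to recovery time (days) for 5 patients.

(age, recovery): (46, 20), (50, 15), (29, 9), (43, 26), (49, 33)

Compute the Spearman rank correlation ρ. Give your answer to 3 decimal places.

Rank age: 3, 5, 1, 2, 4
Rank recovery: 3, 2, 1, 4, 5
d = rank(age) − rank(recovery): 0, 3, 0, -2, -1; Σd² = 14
ρ = 1 − 6Σd² / [n(n²−1)] = 1 − 6×14 / (5×24) = 1 − 84/120 ≈ 0.300

0.300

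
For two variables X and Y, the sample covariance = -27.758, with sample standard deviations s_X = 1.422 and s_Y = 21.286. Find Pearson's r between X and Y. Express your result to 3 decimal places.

r = Cov(X,Y) / (s_X · s_Y) = -27.758 / (1.422 × 21.286)
  = -27.758 / 30.2687 ≈ -0.917

-0.917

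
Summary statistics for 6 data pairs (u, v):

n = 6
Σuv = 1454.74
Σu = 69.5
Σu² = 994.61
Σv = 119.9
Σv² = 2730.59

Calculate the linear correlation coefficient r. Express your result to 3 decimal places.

r = (nΣuv − ΣuΣv) / √[(nΣu² − (Σu)²)(nΣv² − (Σv)²)]
Numerator: 6×1454.74 − 69.5×119.9 = 395.39
Denominator: √[(5967.66 − 4830.25)(16383.54 − 14376.01)] = √[1137.41 × 2007.53] = 1511.0873
r = 395.39 / 1511.0873 ≈ 0.262

0.262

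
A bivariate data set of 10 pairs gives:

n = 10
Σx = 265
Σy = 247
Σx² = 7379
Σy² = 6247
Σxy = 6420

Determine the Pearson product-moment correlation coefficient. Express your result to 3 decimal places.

-0.550

r = (nΣxy − ΣxΣy) / √[(nΣx² − (Σx)²)(nΣy² − (Σy)²)]
Numerator: 10×6420 − 265×247 = -1255
Denominator: √[(73790 − 70225)(62470 − 61009)] = √[3565 × 1461] = 2282.2062
r = -1255 / 2282.2062 ≈ -0.550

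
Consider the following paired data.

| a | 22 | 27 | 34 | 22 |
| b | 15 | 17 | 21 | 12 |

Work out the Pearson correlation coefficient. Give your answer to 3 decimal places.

0.945

n = 4, Σa = 105, Σb = 65, Σa² = 2853, Σb² = 1099, Σab = 1767
nΣab − ΣaΣb = 7068 − 6825 = 243
nΣa² − (Σa)² = 11412 − 11025 = 387; nΣb² − (Σb)² = 4396 − 4225 = 171
r = 243 / √(387 × 171) = 243 / 257.2489 ≈ 0.945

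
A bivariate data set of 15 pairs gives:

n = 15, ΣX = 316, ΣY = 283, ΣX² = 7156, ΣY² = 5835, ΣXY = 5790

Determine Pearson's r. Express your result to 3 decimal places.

r = (nΣXY − ΣXΣY) / √[(nΣX² − (ΣX)²)(nΣY² − (ΣY)²)]
Numerator: 15×5790 − 316×283 = -2578
Denominator: √[(107340 − 99856)(87525 − 80089)] = √[7484 × 7436] = 7459.9614
r = -2578 / 7459.9614 ≈ -0.346

-0.346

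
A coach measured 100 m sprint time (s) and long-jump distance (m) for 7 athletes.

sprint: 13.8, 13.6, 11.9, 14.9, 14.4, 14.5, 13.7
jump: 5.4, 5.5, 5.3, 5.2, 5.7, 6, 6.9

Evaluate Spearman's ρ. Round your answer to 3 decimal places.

Rank sprint: 4, 2, 1, 7, 5, 6, 3
Rank jump: 3, 4, 2, 1, 5, 6, 7
d = rank(sprint) − rank(jump): 1, -2, -1, 6, 0, 0, -4; Σd² = 58
ρ = 1 − 6Σd² / [n(n²−1)] = 1 − 6×58 / (7×48) = 1 − 348/336 ≈ -0.036

-0.036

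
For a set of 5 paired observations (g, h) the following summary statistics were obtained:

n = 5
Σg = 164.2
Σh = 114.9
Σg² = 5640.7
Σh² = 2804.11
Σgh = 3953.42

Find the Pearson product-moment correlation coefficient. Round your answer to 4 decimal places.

r = (nΣgh − ΣgΣh) / √[(nΣg² − (Σg)²)(nΣh² − (Σh)²)]
Numerator: 5×3953.42 − 164.2×114.9 = 900.52
Denominator: √[(28203.5 − 26961.64)(14020.55 − 13202.01)] = √[1241.86 × 818.54] = 1008.2222
r = 900.52 / 1008.2222 ≈ 0.8932

0.8932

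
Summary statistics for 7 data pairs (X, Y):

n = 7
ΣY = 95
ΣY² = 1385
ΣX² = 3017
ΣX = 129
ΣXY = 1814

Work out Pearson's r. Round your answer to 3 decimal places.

0.256

r = (nΣXY − ΣXΣY) / √[(nΣX² − (ΣX)²)(nΣY² − (ΣY)²)]
Numerator: 7×1814 − 129×95 = 443
Denominator: √[(21119 − 16641)(9695 − 9025)] = √[4478 × 670] = 1732.1259
r = 443 / 1732.1259 ≈ 0.256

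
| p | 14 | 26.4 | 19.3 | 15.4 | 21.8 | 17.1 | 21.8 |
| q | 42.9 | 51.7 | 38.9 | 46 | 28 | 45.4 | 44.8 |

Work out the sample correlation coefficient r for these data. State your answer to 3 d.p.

0.066

n = 7, Σp = 135.8, Σq = 297.7, Σp² = 2745.5, Σq² = 12994.71, Σpq = 5788.03
nΣpq − ΣpΣq = 40516.21 − 40427.66 = 88.55
nΣp² − (Σp)² = 19218.5 − 18441.64 = 776.86; nΣq² − (Σq)² = 90962.97 − 88625.29 = 2337.68
r = 88.55 / √(776.86 × 2337.68) = 88.55 / 1347.6090 ≈ 0.066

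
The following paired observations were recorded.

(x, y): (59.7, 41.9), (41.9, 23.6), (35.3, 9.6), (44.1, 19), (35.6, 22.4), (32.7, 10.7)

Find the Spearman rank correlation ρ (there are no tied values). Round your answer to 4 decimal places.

0.7714

Rank x: 6, 4, 2, 5, 3, 1
Rank y: 6, 5, 1, 3, 4, 2
d = rank(x) − rank(y): 0, -1, 1, 2, -1, -1; Σd² = 8
ρ = 1 − 6Σd² / [n(n²−1)] = 1 − 6×8 / (6×35) = 1 − 48/210 ≈ 0.7714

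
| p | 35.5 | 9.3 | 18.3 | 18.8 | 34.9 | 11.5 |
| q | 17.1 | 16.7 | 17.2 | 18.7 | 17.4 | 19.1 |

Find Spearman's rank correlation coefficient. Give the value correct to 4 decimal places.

0.0286

Rank p: 6, 1, 3, 4, 5, 2
Rank q: 2, 1, 3, 5, 4, 6
d = rank(p) − rank(q): 4, 0, 0, -1, 1, -4; Σd² = 34
ρ = 1 − 6Σd² / [n(n²−1)] = 1 − 6×34 / (6×35) = 1 − 204/210 ≈ 0.0286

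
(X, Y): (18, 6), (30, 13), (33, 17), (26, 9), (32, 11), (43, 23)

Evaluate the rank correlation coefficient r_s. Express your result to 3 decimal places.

Rank X: 1, 3, 5, 2, 4, 6
Rank Y: 1, 4, 5, 2, 3, 6
d = rank(X) − rank(Y): 0, -1, 0, 0, 1, 0; Σd² = 2
ρ = 1 − 6Σd² / [n(n²−1)] = 1 − 6×2 / (6×35) = 1 − 12/210 ≈ 0.943

0.943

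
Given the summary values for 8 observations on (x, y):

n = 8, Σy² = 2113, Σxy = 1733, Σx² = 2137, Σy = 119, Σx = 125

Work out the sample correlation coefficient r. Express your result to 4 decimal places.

-0.5033

r = (nΣxy − ΣxΣy) / √[(nΣx² − (Σx)²)(nΣy² − (Σy)²)]
Numerator: 8×1733 − 125×119 = -1011
Denominator: √[(17096 − 15625)(16904 − 14161)] = √[1471 × 2743] = 2008.7192
r = -1011 / 2008.7192 ≈ -0.5033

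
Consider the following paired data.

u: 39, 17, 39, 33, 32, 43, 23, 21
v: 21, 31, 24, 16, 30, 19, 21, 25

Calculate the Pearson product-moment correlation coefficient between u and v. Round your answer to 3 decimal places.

-0.514

n = 8, Σu = 247, Σv = 187, Σu² = 8263, Σv² = 4561, Σuv = 5595
nΣuv − ΣuΣv = 44760 − 46189 = -1429
nΣu² − (Σu)² = 66104 − 61009 = 5095; nΣv² − (Σv)² = 36488 − 34969 = 1519
r = -1429 / √(5095 × 1519) = -1429 / 2781.9606 ≈ -0.514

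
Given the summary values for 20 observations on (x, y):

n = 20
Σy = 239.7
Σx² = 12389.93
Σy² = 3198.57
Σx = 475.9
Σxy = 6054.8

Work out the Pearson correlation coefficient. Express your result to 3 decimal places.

r = (nΣxy − ΣxΣy) / √[(nΣx² − (Σx)²)(nΣy² − (Σy)²)]
Numerator: 20×6054.8 − 475.9×239.7 = 7022.77
Denominator: √[(247798.6 − 226480.81)(63971.4 − 57456.09)] = √[21317.79 × 6515.31] = 11785.2455
r = 7022.77 / 11785.2455 ≈ 0.596

0.596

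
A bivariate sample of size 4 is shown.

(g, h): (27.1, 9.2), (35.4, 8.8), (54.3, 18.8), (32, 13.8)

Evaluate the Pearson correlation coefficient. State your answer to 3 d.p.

n = 4, Σg = 148.8, Σh = 50.6, Σg² = 5960.06, Σh² = 705.96, Σgh = 2023.28
nΣgh − ΣgΣh = 8093.12 − 7529.28 = 563.84
nΣg² − (Σg)² = 23840.24 − 22141.44 = 1698.8; nΣh² − (Σh)² = 2823.84 − 2560.36 = 263.48
r = 563.84 / √(1698.8 × 263.48) = 563.84 / 669.0290 ≈ 0.843

0.843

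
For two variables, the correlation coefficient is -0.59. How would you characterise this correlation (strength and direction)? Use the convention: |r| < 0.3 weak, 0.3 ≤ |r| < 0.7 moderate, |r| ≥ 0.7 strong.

r = -0.59 < 0 so the relationship is negative.
|r| = 0.59, which falls in the moderate range.

moderate negative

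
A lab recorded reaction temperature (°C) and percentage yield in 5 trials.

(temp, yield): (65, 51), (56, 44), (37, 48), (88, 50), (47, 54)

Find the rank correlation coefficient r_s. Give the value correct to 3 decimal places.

0.100

Rank temp: 4, 3, 1, 5, 2
Rank yield: 4, 1, 2, 3, 5
d = rank(temp) − rank(yield): 0, 2, -1, 2, -3; Σd² = 18
ρ = 1 − 6Σd² / [n(n²−1)] = 1 − 6×18 / (5×24) = 1 − 108/120 ≈ 0.100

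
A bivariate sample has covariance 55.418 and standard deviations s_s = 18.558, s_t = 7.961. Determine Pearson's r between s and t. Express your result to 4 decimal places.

r = Cov(s,t) / (s_s · s_t) = 55.418 / (18.558 × 7.961)
  = 55.418 / 147.7402 ≈ 0.3751

0.3751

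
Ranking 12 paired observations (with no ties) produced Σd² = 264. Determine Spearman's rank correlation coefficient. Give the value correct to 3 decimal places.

0.077

ρ = 1 − 6Σd² / [n(n²−1)] = 1 − 6×264 / (12×143)
  = 1 − 1584/1716 = 1 − 0.9231 ≈ 0.077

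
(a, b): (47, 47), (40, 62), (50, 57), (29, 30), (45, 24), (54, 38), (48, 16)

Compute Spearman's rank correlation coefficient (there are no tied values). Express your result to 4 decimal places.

0.0000

Rank a: 4, 2, 6, 1, 3, 7, 5
Rank b: 5, 7, 6, 3, 2, 4, 1
d = rank(a) − rank(b): -1, -5, 0, -2, 1, 3, 4; Σd² = 56
ρ = 1 − 6Σd² / [n(n²−1)] = 1 − 6×56 / (7×48) = 1 − 336/336 ≈ 0.0000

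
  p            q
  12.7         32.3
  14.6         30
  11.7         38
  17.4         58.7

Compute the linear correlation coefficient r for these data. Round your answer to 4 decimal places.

n = 4, Σp = 56.4, Σq = 159, Σp² = 814.1, Σq² = 6832.98, Σpq = 2314.19
nΣpq − ΣpΣq = 9256.76 − 8967.6 = 289.16
nΣp² − (Σp)² = 3256.4 − 3180.96 = 75.44; nΣq² − (Σq)² = 27331.92 − 25281 = 2050.92
r = 289.16 / √(75.44 × 2050.92) = 289.16 / 393.3464 ≈ 0.7351

0.7351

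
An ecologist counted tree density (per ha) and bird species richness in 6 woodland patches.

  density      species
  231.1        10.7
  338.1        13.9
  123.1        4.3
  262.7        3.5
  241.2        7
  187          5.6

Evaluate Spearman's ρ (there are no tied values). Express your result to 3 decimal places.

0.371

Rank density: 3, 6, 1, 5, 4, 2
Rank species: 5, 6, 2, 1, 4, 3
d = rank(density) − rank(species): -2, 0, -1, 4, 0, -1; Σd² = 22
ρ = 1 − 6Σd² / [n(n²−1)] = 1 − 6×22 / (6×35) = 1 − 132/210 ≈ 0.371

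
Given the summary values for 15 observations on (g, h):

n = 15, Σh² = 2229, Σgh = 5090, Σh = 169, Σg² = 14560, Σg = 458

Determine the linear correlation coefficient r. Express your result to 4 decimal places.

r = (nΣgh − ΣgΣh) / √[(nΣg² − (Σg)²)(nΣh² − (Σh)²)]
Numerator: 15×5090 − 458×169 = -1052
Denominator: √[(218400 − 209764)(33435 − 28561)] = √[8636 × 4874] = 6487.8243
r = -1052 / 6487.8243 ≈ -0.1621

-0.1621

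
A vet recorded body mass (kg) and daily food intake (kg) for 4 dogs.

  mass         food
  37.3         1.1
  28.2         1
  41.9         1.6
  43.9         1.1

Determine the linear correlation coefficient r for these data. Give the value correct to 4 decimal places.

0.5286

n = 4, Σx = 151.3, Σy = 4.8, Σx² = 5869.35, Σy² = 5.98, Σxy = 184.56
nΣxy − ΣxΣy = 738.24 − 726.24 = 12
nΣx² − (Σx)² = 23477.4 − 22891.69 = 585.71; nΣy² − (Σy)² = 23.92 − 23.04 = 0.88
r = 12 / √(585.71 × 0.88) = 12 / 22.7030 ≈ 0.5286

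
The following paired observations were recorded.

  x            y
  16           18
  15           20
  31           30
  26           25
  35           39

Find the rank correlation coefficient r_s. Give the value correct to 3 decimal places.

0.900

Rank x: 2, 1, 4, 3, 5
Rank y: 1, 2, 4, 3, 5
d = rank(x) − rank(y): 1, -1, 0, 0, 0; Σd² = 2
ρ = 1 − 6Σd² / [n(n²−1)] = 1 − 6×2 / (5×24) = 1 − 12/120 ≈ 0.900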